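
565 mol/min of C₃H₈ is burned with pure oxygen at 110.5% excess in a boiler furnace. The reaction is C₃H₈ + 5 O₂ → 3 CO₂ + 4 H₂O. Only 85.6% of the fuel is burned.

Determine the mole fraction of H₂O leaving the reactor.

Stoichiometric O₂ = 5 × 565 = 2825 mol/min; O₂ fed = 2825 × 2.105 = 5947 mol/min.
Fuel reacted = 0.856 × 565 → ξ = 483.6 mol/min.
Outlet (n = n₀ + ν ξ):
  C₃H₈: 565 − 1(483.6) = 81.36
  O₂: 5947 − 5(483.6) = 3528
  CO₂: 0 + 3(483.6) = 1451
  H₂O: 0 + 4(483.6) = 1935
Total out = 6995 mol/min; y_H₂O = 1935 / 6995 = 0.2766.

0.277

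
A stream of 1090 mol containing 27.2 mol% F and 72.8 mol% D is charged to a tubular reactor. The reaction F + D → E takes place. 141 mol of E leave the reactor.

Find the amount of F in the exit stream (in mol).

155 mol

For E: n = n₀ + 1ξ → 141 = 0 + 1ξ, giving ξ = 141 mol.
Outlet amounts (n = n₀ + ν ξ):
  F: 296.5 − 1(141) = 155.5
  D: 793.5 − 1(141) = 652.5
  E: 0 + 1(141) = 141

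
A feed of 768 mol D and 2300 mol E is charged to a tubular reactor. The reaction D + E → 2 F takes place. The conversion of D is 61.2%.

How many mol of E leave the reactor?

1830 mol

D reacted = 0.612 × 768 = 470 mol; ν_D = −1, so ξ = 470/1 = 470 mol.
Outlet amounts (n = n₀ + ν ξ):
  D: 768 − 1(470) = 298
  E: 2300 − 1(470) = 1830
  F: 0 + 2(470) = 940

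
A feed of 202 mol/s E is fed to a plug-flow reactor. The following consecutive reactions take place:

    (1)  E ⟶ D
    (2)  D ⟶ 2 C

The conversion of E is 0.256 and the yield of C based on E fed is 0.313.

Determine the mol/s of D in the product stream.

Conversion of E: E consumed = 1ξ₁ = 0.256 × 202 → ξ₁ = 51.71 mol/s.
Yield of C: 2ξ₂ / 202 = 0.313 → ξ₂ = 31.61 mol/s.
Outlet amounts (n = n₀ + Σ ν·ξ):
  E: 202 − 1(51.71) = 150.3
  D: 0 + 1(51.71) − 1(31.61) = 20.1
  C: 0 + 2(31.61) = 63.23

20.1 mol/s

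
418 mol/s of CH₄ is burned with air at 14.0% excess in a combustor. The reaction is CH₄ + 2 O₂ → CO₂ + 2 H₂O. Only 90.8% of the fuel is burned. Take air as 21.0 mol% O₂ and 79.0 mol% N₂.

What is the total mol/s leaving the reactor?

Stoichiometric O₂ = 2 × 418 = 836 mol/s; O₂ fed = 836 × 1.140 = 953 mol/s.
N₂ fed = 953 × 79/21 = 3585 mol/s.
Fuel reacted = 0.908 × 418 → ξ = 379.5 mol/s.
Outlet (n = n₀ + ν ξ):
  CH₄: 418 − 1(379.5) = 38.46
  O₂: 953 − 2(379.5) = 194
  N₂: 3585 (inert)
  CO₂: 0 + 1(379.5) = 379.5
  H₂O: 0 + 2(379.5) = 759.1
Total out = 38.46 + 194 + 3585 + 379.5 + 759.1 = 4956 mol/s.

4960 mol/s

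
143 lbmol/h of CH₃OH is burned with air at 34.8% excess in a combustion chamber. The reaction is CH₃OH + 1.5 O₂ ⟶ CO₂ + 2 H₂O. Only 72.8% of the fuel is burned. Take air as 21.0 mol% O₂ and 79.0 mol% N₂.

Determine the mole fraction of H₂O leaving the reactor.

Stoichiometric O₂ = 1.5 × 143 = 214.5 lbmol/h; O₂ fed = 214.5 × 1.348 = 289.1 lbmol/h.
N₂ fed = 289.1 × 79/21 = 1088 lbmol/h.
Fuel reacted = 0.728 × 143 → ξ = 104.1 lbmol/h.
Outlet (n = n₀ + ν ξ):
  CH₃OH: 143 − 1(104.1) = 38.9
  O₂: 289.1 − 1.5(104.1) = 133
  N₂: 1088 (inert)
  CO₂: 0 + 1(104.1) = 104.1
  H₂O: 0 + 2(104.1) = 208.2
Total out = 1572 lbmol/h; y_H₂O = 208.2 / 1572 = 0.1325.

0.132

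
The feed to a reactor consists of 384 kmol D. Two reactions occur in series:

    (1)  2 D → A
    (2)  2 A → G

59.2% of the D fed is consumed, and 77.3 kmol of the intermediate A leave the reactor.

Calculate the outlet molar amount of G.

Conversion of D: D consumed = 2ξ₁ = 0.592 × 384 → ξ₁ = 113.7 kmol.
A balance: n_A = 0 + 1ξ₁ − 2ξ₂ = 77.3 → ξ₂ = (1·113.7 − 77.3)/2 = 18.18 kmol.
Outlet amounts (n = n₀ + Σ ν·ξ):
  D: 384 − 2(113.7) = 156.7
  A: 0 + 1(113.7) − 2(18.18) = 77.3
  G: 0 + 1(18.18) = 18.18

18.2 kmol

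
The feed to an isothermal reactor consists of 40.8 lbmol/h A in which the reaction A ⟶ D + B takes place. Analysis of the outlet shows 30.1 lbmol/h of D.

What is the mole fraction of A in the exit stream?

0.151

For D: n = n₀ + 1ξ → 30.1 = 0 + 1ξ, giving ξ = 30.1 lbmol/h.
Outlet amounts (n = n₀ + ν ξ):
  A: 40.8 − 1(30.1) = 10.7
  D: 0 + 1(30.1) = 30.1
  B: 0 + 1(30.1) = 30.1
Total out = 70.9 lbmol/h; y_A = 10.7 / 70.9 = 0.1509.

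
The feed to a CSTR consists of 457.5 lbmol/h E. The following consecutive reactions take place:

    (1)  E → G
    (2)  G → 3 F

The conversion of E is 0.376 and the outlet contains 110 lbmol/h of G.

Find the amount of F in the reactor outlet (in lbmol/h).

Conversion of E: E consumed = 1ξ₁ = 0.376 × 457.5 → ξ₁ = 172 lbmol/h.
G balance: n_G = 0 + 1ξ₁ − 1ξ₂ = 110 → ξ₂ = (1·172 − 110)/1 = 62.02 lbmol/h.
Outlet amounts (n = n₀ + Σ ν·ξ):
  E: 457.5 − 1(172) = 285.5
  G: 0 + 1(172) − 1(62.02) = 110
  F: 0 + 3(62.02) = 186.1

186 lbmol/h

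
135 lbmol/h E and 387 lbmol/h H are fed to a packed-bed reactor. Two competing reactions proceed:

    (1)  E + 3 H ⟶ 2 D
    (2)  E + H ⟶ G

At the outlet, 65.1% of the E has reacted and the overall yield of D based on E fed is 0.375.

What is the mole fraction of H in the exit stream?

Yield of D: 2ξ₁ / 135 = 0.375 → ξ₁ = 25.31 lbmol/h.
Conversion of E: 1ξ₁ + 1ξ₂ = 0.651 × 135 = 87.89 → ξ₂ = 62.57 lbmol/h.
Outlet amounts (n = n₀ + Σ ν·ξ):
  E: 135 − 1(25.31) − 1(62.57) = 47.11
  H: 387 − 3(25.31) − 1(62.57) = 248.5
  D: 0 + 2(25.31) = 50.62
  G: 0 + 1(62.57) = 62.57
Total out = 408.8 lbmol/h; y_H = 248.5 / 408.8 = 0.6078.

0.608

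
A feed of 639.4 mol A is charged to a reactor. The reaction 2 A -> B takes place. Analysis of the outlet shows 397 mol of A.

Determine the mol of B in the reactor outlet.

121 mol

For A: n = n₀ − 2ξ → 397 = 639.4 − 2ξ, giving ξ = 121.2 mol.
Outlet amounts (n = n₀ + ν ξ):
  A: 639.4 − 2(121.2) = 397
  B: 0 + 1(121.2) = 121.2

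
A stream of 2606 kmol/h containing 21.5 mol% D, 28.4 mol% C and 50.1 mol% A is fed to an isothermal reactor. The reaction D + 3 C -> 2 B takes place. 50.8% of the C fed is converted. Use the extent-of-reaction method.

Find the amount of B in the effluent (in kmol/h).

251 kmol/h

C reacted = 0.508 × 740.1 = 376 kmol/h; ν_C = −3, so ξ = 376/3 = 125.3 kmol/h.
Outlet amounts (n = n₀ + ν ξ):
  D: 560.3 − 1(125.3) = 435
  C: 740.1 − 3(125.3) = 364.1
  B: 0 + 2(125.3) = 250.6
  A: 1306 (inert)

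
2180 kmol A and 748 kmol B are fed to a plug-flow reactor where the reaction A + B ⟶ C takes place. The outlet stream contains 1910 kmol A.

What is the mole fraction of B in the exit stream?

0.18

For A: n = n₀ − 1ξ → 1910 = 2180 − 1ξ, giving ξ = 270 kmol.
Outlet amounts (n = n₀ + ν ξ):
  A: 2180 − 1(270) = 1910
  B: 748 − 1(270) = 478
  C: 0 + 1(270) = 270
Total out = 2658 kmol; y_B = 478 / 2658 = 0.1798.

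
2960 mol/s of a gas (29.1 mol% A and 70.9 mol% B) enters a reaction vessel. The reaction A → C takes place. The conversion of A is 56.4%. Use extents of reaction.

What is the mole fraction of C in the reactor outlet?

0.164

A reacted = 0.564 × 861.4 = 485.8 mol/s; ν_A = −1, so ξ = 485.8/1 = 485.8 mol/s.
Outlet amounts (n = n₀ + ν ξ):
  A: 861.4 − 1(485.8) = 375.6
  C: 0 + 1(485.8) = 485.8
  B: 2099 (inert)
Total out = 2960 mol/s; y_C = 485.8 / 2960 = 0.1641.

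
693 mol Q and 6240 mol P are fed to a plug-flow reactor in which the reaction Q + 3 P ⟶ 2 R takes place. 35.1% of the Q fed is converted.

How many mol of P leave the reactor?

Q reacted = 0.351 × 693 = 243.2 mol; ν_Q = −1, so ξ = 243.2/1 = 243.2 mol.
Outlet amounts (n = n₀ + ν ξ):
  Q: 693 − 1(243.2) = 449.8
  P: 6240 − 3(243.2) = 5510
  R: 0 + 2(243.2) = 486.5

5510 mol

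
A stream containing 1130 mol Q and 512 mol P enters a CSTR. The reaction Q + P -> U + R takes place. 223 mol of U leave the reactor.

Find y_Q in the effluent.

0.552

For U: n = n₀ + 1ξ → 223 = 0 + 1ξ, giving ξ = 223 mol.
Outlet amounts (n = n₀ + ν ξ):
  Q: 1130 − 1(223) = 907
  P: 512 − 1(223) = 289
  U: 0 + 1(223) = 223
  R: 0 + 1(223) = 223
Total out = 1642 mol; y_Q = 907 / 1642 = 0.5524.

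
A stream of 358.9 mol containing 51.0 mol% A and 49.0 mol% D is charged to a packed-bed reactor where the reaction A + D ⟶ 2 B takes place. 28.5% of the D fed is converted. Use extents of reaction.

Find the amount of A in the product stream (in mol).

D reacted = 0.285 × 175.9 = 50.12 mol; ν_D = −1, so ξ = 50.12/1 = 50.12 mol.
Outlet amounts (n = n₀ + ν ξ):
  A: 183 − 1(50.12) = 132.9
  D: 175.9 − 1(50.12) = 125.7
  B: 0 + 2(50.12) = 100.2

133 mol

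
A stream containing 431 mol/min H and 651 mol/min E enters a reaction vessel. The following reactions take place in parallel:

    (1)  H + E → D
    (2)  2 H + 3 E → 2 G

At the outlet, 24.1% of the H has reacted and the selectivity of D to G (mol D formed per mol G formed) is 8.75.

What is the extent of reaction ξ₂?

Conversion of H: H consumed = 0.241 × 431 = 103.9 mol/min = 1ξ₁ + 2ξ₂.
Selectivity: 1ξ₁ / (2ξ₂) = 8.75 → ξ₁ = 17.5 ξ₂.
Substitute: (1·17.5 + 2) ξ₂ = 103.9 → ξ₂ = 5.327 mol/min, ξ₁ = 93.22 mol/min.
Outlet amounts (n = n₀ + Σ ν·ξ):
  H: 431 − 1(93.22) − 2(5.327) = 327.1
  E: 651 − 1(93.22) − 3(5.327) = 541.8
  D: 0 + 1(93.22) = 93.22
  G: 0 + 2(5.327) = 10.65

ξ₂ = 5.33 mol/min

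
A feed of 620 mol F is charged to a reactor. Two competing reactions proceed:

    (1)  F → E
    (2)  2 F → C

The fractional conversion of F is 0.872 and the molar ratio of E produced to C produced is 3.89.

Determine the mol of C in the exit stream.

Conversion of F: F consumed = 0.872 × 620 = 540.6 mol = 1ξ₁ + 2ξ₂.
Selectivity: 1ξ₁ / (1ξ₂) = 3.89 → ξ₁ = 3.89 ξ₂.
Substitute: (1·3.89 + 2) ξ₂ = 540.6 → ξ₂ = 91.79 mol, ξ₁ = 357.1 mol.
Outlet amounts (n = n₀ + Σ ν·ξ):
  F: 620 − 1(357.1) − 2(91.79) = 79.36
  E: 0 + 1(357.1) = 357.1
  C: 0 + 1(91.79) = 91.79

91.8 mol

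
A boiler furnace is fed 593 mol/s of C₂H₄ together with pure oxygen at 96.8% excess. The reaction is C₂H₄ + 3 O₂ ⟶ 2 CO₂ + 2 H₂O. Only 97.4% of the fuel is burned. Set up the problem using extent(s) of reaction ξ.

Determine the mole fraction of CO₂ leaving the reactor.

0.282

Stoichiometric O₂ = 3 × 593 = 1779 mol/s; O₂ fed = 1779 × 1.968 = 3501 mol/s.
Fuel reacted = 0.974 × 593 → ξ = 577.6 mol/s.
Outlet (n = n₀ + ν ξ):
  C₂H₄: 593 − 1(577.6) = 15.42
  O₂: 3501 − 3(577.6) = 1768
  CO₂: 0 + 2(577.6) = 1155
  H₂O: 0 + 2(577.6) = 1155
Total out = 4094 mol/s; y_CO₂ = 1155 / 4094 = 0.2822.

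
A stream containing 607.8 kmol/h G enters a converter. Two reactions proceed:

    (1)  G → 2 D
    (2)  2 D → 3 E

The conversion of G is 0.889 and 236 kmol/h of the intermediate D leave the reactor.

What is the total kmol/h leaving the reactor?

Conversion of G: G consumed = 1ξ₁ = 0.889 × 607.8 → ξ₁ = 540.3 kmol/h.
D balance: n_D = 0 + 2ξ₁ − 2ξ₂ = 236 → ξ₂ = (2·540.3 − 236)/2 = 422.3 kmol/h.
Outlet amounts (n = n₀ + Σ ν·ξ):
  G: 607.8 − 1(540.3) = 67.47
  D: 0 + 2(540.3) − 2(422.3) = 236
  E: 0 + 3(422.3) = 1267
Total out = 67.47 + 236 + 1267 = 1570 kmol/h.

1570 kmol/h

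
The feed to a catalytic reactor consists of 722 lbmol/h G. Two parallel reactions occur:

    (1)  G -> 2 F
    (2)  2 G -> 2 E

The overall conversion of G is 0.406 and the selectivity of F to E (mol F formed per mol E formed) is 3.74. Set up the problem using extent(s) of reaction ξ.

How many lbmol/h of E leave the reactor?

102 lbmol/h

Conversion of G: G consumed = 0.406 × 722 = 293.1 lbmol/h = 1ξ₁ + 2ξ₂.
Selectivity: 2ξ₁ / (2ξ₂) = 3.74 → ξ₁ = 3.74 ξ₂.
Substitute: (1·3.74 + 2) ξ₂ = 293.1 → ξ₂ = 51.07 lbmol/h, ξ₁ = 191 lbmol/h.
Outlet amounts (n = n₀ + Σ ν·ξ):
  G: 722 − 1(191) − 2(51.07) = 428.9
  F: 0 + 2(191) = 382
  E: 0 + 2(51.07) = 102.1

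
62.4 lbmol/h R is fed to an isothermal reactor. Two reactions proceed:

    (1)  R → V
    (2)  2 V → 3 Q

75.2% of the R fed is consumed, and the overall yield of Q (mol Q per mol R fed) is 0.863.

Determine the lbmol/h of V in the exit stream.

11 lbmol/h

Conversion of R: R consumed = 1ξ₁ = 0.752 × 62.4 → ξ₁ = 46.92 lbmol/h.
Yield of Q: 3ξ₂ / 62.4 = 0.863 → ξ₂ = 17.95 lbmol/h.
Outlet amounts (n = n₀ + Σ ν·ξ):
  R: 62.4 − 1(46.92) = 15.48
  V: 0 + 1(46.92) − 2(17.95) = 11.02
  Q: 0 + 3(17.95) = 53.85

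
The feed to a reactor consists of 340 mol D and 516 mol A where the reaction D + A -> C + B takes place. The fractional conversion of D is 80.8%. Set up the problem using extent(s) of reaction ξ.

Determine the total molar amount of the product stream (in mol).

856 mol

D reacted = 0.808 × 340 = 274.7 mol; ν_D = −1, so ξ = 274.7/1 = 274.7 mol.
Outlet amounts (n = n₀ + ν ξ):
  D: 340 − 1(274.7) = 65.28
  A: 516 − 1(274.7) = 241.3
  C: 0 + 1(274.7) = 274.7
  B: 0 + 1(274.7) = 274.7
Total out = 65.28 + 241.3 + 274.7 + 274.7 = 856 mol.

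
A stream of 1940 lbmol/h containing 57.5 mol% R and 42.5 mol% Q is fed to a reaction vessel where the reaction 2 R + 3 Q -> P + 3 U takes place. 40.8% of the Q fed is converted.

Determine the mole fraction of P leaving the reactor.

Q reacted = 0.408 × 824.5 = 336.4 lbmol/h; ν_Q = −3, so ξ = 336.4/3 = 112.1 lbmol/h.
Outlet amounts (n = n₀ + ν ξ):
  R: 1116 − 2(112.1) = 891.2
  Q: 824.5 − 3(112.1) = 488.1
  P: 0 + 1(112.1) = 112.1
  U: 0 + 3(112.1) = 336.4
Total out = 1828 lbmol/h; y_P = 112.1 / 1828 = 0.06135.

0.0613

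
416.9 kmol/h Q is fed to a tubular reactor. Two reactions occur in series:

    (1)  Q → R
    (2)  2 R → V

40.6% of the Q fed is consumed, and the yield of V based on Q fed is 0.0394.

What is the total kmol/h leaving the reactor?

Conversion of Q: Q consumed = 1ξ₁ = 0.406 × 416.9 → ξ₁ = 169.3 kmol/h.
Yield of V: 1ξ₂ / 416.9 = 0.0394 → ξ₂ = 16.43 kmol/h.
Outlet amounts (n = n₀ + Σ ν·ξ):
  Q: 416.9 − 1(169.3) = 247.6
  R: 0 + 1(169.3) − 2(16.43) = 136.4
  V: 0 + 1(16.43) = 16.43
Total out = 247.6 + 136.4 + 16.43 = 400.5 kmol/h.

400 kmol/h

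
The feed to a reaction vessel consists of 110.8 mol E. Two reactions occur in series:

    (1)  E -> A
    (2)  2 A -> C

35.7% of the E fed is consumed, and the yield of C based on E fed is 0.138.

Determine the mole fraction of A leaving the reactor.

Conversion of E: E consumed = 1ξ₁ = 0.357 × 110.8 → ξ₁ = 39.56 mol.
Yield of C: 1ξ₂ / 110.8 = 0.138 → ξ₂ = 15.29 mol.
Outlet amounts (n = n₀ + Σ ν·ξ):
  E: 110.8 − 1(39.56) = 71.24
  A: 0 + 1(39.56) − 2(15.29) = 8.975
  C: 0 + 1(15.29) = 15.29
Total out = 95.51 mol; y_A = 8.975 / 95.51 = 0.09397.

0.094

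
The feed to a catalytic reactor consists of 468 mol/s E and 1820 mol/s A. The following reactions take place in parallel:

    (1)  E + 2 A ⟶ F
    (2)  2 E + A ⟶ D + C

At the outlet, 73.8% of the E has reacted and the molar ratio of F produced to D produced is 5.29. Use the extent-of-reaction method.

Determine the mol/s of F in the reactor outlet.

Conversion of E: E consumed = 0.738 × 468 = 345.4 mol/s = 1ξ₁ + 2ξ₂.
Selectivity: 1ξ₁ / (1ξ₂) = 5.29 → ξ₁ = 5.29 ξ₂.
Substitute: (1·5.29 + 2) ξ₂ = 345.4 → ξ₂ = 47.38 mol/s, ξ₁ = 250.6 mol/s.
Outlet amounts (n = n₀ + Σ ν·ξ):
  E: 468 − 1(250.6) − 2(47.38) = 122.6
  A: 1820 − 2(250.6) − 1(47.38) = 1271
  F: 0 + 1(250.6) = 250.6
  D: 0 + 1(47.38) = 47.38
  C: 0 + 1(47.38) = 47.38

251 mol/s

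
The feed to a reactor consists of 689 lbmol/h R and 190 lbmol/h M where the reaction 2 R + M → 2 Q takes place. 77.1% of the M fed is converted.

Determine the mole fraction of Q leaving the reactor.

0.4

M reacted = 0.771 × 190 = 146.5 lbmol/h; ν_M = −1, so ξ = 146.5/1 = 146.5 lbmol/h.
Outlet amounts (n = n₀ + ν ξ):
  R: 689 − 2(146.5) = 396
  M: 190 − 1(146.5) = 43.51
  Q: 0 + 2(146.5) = 293
Total out = 732.5 lbmol/h; y_Q = 293 / 732.5 = 0.4.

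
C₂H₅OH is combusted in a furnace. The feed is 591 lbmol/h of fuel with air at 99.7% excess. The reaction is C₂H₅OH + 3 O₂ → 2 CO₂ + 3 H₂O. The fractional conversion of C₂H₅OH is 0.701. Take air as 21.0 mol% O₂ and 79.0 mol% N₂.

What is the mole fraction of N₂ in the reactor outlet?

0.746

Stoichiometric O₂ = 3 × 591 = 1773 lbmol/h; O₂ fed = 1773 × 1.997 = 3541 lbmol/h.
N₂ fed = 3541 × 79/21 = 13320 lbmol/h.
Fuel reacted = 0.701 × 591 → ξ = 414.3 lbmol/h.
Outlet (n = n₀ + ν ξ):
  C₂H₅OH: 591 − 1(414.3) = 176.7
  O₂: 3541 − 3(414.3) = 2298
  N₂: 13320 (inert)
  CO₂: 0 + 2(414.3) = 828.6
  H₂O: 0 + 3(414.3) = 1243
Total out = 17870 lbmol/h; y_N₂ = 13320 / 17870 = 0.7455.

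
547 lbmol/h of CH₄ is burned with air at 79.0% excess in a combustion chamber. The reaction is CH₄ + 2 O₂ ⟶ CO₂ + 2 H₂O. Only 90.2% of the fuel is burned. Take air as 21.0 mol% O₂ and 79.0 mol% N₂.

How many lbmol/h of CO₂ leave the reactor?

Stoichiometric O₂ = 2 × 547 = 1094 lbmol/h; O₂ fed = 1094 × 1.790 = 1958 lbmol/h.
N₂ fed = 1958 × 79/21 = 7367 lbmol/h.
Fuel reacted = 0.902 × 547 → ξ = 493.4 lbmol/h.
Outlet (n = n₀ + ν ξ):
  CH₄: 547 − 1(493.4) = 53.61
  O₂: 1958 − 2(493.4) = 971.5
  N₂: 7367 (inert)
  CO₂: 0 + 1(493.4) = 493.4
  H₂O: 0 + 2(493.4) = 986.8

493 lbmol/h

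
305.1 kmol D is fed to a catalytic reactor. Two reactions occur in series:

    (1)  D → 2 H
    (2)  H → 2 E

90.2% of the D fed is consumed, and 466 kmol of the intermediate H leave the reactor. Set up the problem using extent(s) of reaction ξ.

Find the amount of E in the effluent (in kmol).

169 kmol

Conversion of D: D consumed = 1ξ₁ = 0.902 × 305.1 → ξ₁ = 275.2 kmol.
H balance: n_H = 0 + 2ξ₁ − 1ξ₂ = 466 → ξ₂ = (2·275.2 − 466)/1 = 84.4 kmol.
Outlet amounts (n = n₀ + Σ ν·ξ):
  D: 305.1 − 1(275.2) = 29.9
  H: 0 + 2(275.2) − 1(84.4) = 466
  E: 0 + 2(84.4) = 168.8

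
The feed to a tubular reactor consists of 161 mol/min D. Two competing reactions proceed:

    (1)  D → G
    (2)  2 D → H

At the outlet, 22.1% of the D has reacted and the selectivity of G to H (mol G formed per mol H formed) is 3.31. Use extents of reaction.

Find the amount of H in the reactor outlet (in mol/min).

Conversion of D: D consumed = 0.221 × 161 = 35.58 mol/min = 1ξ₁ + 2ξ₂.
Selectivity: 1ξ₁ / (1ξ₂) = 3.31 → ξ₁ = 3.31 ξ₂.
Substitute: (1·3.31 + 2) ξ₂ = 35.58 → ξ₂ = 6.701 mol/min, ξ₁ = 22.18 mol/min.
Outlet amounts (n = n₀ + Σ ν·ξ):
  D: 161 − 1(22.18) − 2(6.701) = 125.4
  G: 0 + 1(22.18) = 22.18
  H: 0 + 1(6.701) = 6.701

6.7 mol/min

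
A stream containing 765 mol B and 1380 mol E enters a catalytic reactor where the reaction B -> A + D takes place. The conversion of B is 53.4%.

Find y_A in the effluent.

B reacted = 0.534 × 765 = 408.5 mol; ν_B = −1, so ξ = 408.5/1 = 408.5 mol.
Outlet amounts (n = n₀ + ν ξ):
  B: 765 − 1(408.5) = 356.5
  A: 0 + 1(408.5) = 408.5
  D: 0 + 1(408.5) = 408.5
  E: 1380 (inert)
Total out = 2554 mol; y_A = 408.5 / 2554 = 0.16.

0.16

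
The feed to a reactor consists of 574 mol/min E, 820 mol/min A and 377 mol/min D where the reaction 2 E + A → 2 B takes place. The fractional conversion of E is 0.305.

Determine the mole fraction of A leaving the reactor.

0.435

E reacted = 0.305 × 574 = 175.1 mol/min; ν_E = −2, so ξ = 175.1/2 = 87.53 mol/min.
Outlet amounts (n = n₀ + ν ξ):
  E: 574 − 2(87.53) = 398.9
  A: 820 − 1(87.53) = 732.5
  B: 0 + 2(87.53) = 175.1
  D: 377 (inert)
Total out = 1683 mol/min; y_A = 732.5 / 1683 = 0.4351.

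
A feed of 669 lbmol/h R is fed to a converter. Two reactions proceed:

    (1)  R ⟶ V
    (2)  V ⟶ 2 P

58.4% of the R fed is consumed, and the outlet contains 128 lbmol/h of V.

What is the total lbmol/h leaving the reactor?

Conversion of R: R consumed = 1ξ₁ = 0.584 × 669 → ξ₁ = 390.7 lbmol/h.
V balance: n_V = 0 + 1ξ₁ − 1ξ₂ = 128 → ξ₂ = (1·390.7 − 128)/1 = 262.7 lbmol/h.
Outlet amounts (n = n₀ + Σ ν·ξ):
  R: 669 − 1(390.7) = 278.3
  V: 0 + 1(390.7) − 1(262.7) = 128
  P: 0 + 2(262.7) = 525.4
Total out = 278.3 + 128 + 525.4 = 931.7 lbmol/h.

932 lbmol/h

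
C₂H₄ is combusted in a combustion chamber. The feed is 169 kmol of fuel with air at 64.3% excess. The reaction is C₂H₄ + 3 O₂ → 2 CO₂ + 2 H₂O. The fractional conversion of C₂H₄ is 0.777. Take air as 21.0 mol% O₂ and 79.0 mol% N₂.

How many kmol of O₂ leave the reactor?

439 kmol

Stoichiometric O₂ = 3 × 169 = 507 kmol; O₂ fed = 507 × 1.643 = 833 kmol.
N₂ fed = 833 × 79/21 = 3134 kmol.
Fuel reacted = 0.777 × 169 → ξ = 131.3 kmol.
Outlet (n = n₀ + ν ξ):
  C₂H₄: 169 − 1(131.3) = 37.69
  O₂: 833 − 3(131.3) = 439.1
  N₂: 3134 (inert)
  CO₂: 0 + 2(131.3) = 262.6
  H₂O: 0 + 2(131.3) = 262.6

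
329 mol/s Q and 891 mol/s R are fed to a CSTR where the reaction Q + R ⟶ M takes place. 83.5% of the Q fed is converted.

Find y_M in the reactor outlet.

0.291

Q reacted = 0.835 × 329 = 274.7 mol/s; ν_Q = −1, so ξ = 274.7/1 = 274.7 mol/s.
Outlet amounts (n = n₀ + ν ξ):
  Q: 329 − 1(274.7) = 54.29
  R: 891 − 1(274.7) = 616.3
  M: 0 + 1(274.7) = 274.7
Total out = 945.3 mol/s; y_M = 274.7 / 945.3 = 0.2906.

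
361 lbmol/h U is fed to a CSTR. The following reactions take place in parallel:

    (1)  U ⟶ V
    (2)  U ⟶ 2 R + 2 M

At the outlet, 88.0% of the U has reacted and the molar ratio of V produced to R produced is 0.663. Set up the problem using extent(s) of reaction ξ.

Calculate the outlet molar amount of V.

Conversion of U: U consumed = 0.88 × 361 = 317.7 lbmol/h = 1ξ₁ + 1ξ₂.
Selectivity: 1ξ₁ / (2ξ₂) = 0.663 → ξ₁ = 1.326 ξ₂.
Substitute: (1·1.326 + 1) ξ₂ = 317.7 → ξ₂ = 136.6 lbmol/h, ξ₁ = 181.1 lbmol/h.
Outlet amounts (n = n₀ + Σ ν·ξ):
  U: 361 − 1(181.1) − 1(136.6) = 43.32
  V: 0 + 1(181.1) = 181.1
  R: 0 + 2(136.6) = 273.2
  M: 0 + 2(136.6) = 273.2

181 lbmol/h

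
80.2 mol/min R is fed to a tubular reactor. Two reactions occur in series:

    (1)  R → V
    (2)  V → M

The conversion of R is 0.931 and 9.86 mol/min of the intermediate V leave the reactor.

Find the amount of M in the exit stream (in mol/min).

Conversion of R: R consumed = 1ξ₁ = 0.931 × 80.2 → ξ₁ = 74.67 mol/min.
V balance: n_V = 0 + 1ξ₁ − 1ξ₂ = 9.86 → ξ₂ = (1·74.67 − 9.86)/1 = 64.81 mol/min.
Outlet amounts (n = n₀ + Σ ν·ξ):
  R: 80.2 − 1(74.67) = 5.534
  V: 0 + 1(74.67) − 1(64.81) = 9.86
  M: 0 + 1(64.81) = 64.81

64.8 mol/min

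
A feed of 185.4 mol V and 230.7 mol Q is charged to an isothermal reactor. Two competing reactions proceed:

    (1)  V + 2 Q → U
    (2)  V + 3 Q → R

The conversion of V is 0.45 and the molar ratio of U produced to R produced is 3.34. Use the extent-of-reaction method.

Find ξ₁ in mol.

ξ₁ = 64.2 mol

Conversion of V: V consumed = 0.45 × 185.4 = 83.43 mol = 1ξ₁ + 1ξ₂.
Selectivity: 1ξ₁ / (1ξ₂) = 3.34 → ξ₁ = 3.34 ξ₂.
Substitute: (1·3.34 + 1) ξ₂ = 83.43 → ξ₂ = 19.22 mol, ξ₁ = 64.21 mol.
Outlet amounts (n = n₀ + Σ ν·ξ):
  V: 185.4 − 1(64.21) − 1(19.22) = 102
  Q: 230.7 − 2(64.21) − 3(19.22) = 44.62
  U: 0 + 1(64.21) = 64.21
  R: 0 + 1(19.22) = 19.22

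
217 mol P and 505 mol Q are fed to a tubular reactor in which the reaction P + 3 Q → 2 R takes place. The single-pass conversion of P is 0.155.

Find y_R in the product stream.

0.103

P reacted = 0.155 × 217 = 33.63 mol; ν_P = −1, so ξ = 33.63/1 = 33.63 mol.
Outlet amounts (n = n₀ + ν ξ):
  P: 217 − 1(33.63) = 183.4
  Q: 505 − 3(33.63) = 404.1
  R: 0 + 2(33.63) = 67.27
Total out = 654.7 mol; y_R = 67.27 / 654.7 = 0.1027.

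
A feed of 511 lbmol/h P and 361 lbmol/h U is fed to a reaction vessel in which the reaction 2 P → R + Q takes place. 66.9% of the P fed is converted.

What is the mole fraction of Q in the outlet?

P reacted = 0.669 × 511 = 341.9 lbmol/h; ν_P = −2, so ξ = 341.9/2 = 170.9 lbmol/h.
Outlet amounts (n = n₀ + ν ξ):
  P: 511 − 2(170.9) = 169.1
  R: 0 + 1(170.9) = 170.9
  Q: 0 + 1(170.9) = 170.9
  U: 361 (inert)
Total out = 872 lbmol/h; y_Q = 170.9 / 872 = 0.196.

0.196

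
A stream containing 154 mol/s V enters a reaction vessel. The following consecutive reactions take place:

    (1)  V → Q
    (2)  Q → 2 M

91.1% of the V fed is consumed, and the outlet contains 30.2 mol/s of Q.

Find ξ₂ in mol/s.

Conversion of V: V consumed = 1ξ₁ = 0.911 × 154 → ξ₁ = 140.3 mol/s.
Q balance: n_Q = 0 + 1ξ₁ − 1ξ₂ = 30.2 → ξ₂ = (1·140.3 − 30.2)/1 = 110.1 mol/s.
Outlet amounts (n = n₀ + Σ ν·ξ):
  V: 154 − 1(140.3) = 13.71
  Q: 0 + 1(140.3) − 1(110.1) = 30.2
  M: 0 + 2(110.1) = 220.2

ξ₂ = 110 mol/s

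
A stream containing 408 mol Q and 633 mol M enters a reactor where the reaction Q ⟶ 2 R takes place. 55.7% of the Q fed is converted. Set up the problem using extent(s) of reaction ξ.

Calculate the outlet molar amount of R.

Q reacted = 0.557 × 408 = 227.3 mol; ν_Q = −1, so ξ = 227.3/1 = 227.3 mol.
Outlet amounts (n = n₀ + ν ξ):
  Q: 408 − 1(227.3) = 180.7
  R: 0 + 2(227.3) = 454.5
  M: 633 (inert)

455 mol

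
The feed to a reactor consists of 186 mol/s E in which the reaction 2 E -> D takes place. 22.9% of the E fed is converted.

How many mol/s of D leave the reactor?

21.3 mol/s

E reacted = 0.229 × 186 = 42.59 mol/s; ν_E = −2, so ξ = 42.59/2 = 21.3 mol/s.
Outlet amounts (n = n₀ + ν ξ):
  E: 186 − 2(21.3) = 143.4
  D: 0 + 1(21.3) = 21.3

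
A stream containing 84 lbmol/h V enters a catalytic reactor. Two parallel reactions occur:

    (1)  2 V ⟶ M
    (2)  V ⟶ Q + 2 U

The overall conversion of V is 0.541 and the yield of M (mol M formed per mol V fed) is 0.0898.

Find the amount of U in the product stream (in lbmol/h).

60.7 lbmol/h

Yield of M: 1ξ₁ / 84 = 0.0898 → ξ₁ = 7.543 lbmol/h.
Conversion of V: 2ξ₁ + 1ξ₂ = 0.541 × 84 = 45.44 → ξ₂ = 30.36 lbmol/h.
Outlet amounts (n = n₀ + Σ ν·ξ):
  V: 84 − 2(7.543) − 1(30.36) = 38.56
  M: 0 + 1(7.543) = 7.543
  Q: 0 + 1(30.36) = 30.36
  U: 0 + 2(30.36) = 60.72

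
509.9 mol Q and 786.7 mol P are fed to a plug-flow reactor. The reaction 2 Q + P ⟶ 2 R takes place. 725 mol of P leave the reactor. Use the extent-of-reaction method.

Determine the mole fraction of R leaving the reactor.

0.0999

For P: n = n₀ − 1ξ → 725 = 786.7 − 1ξ, giving ξ = 61.7 mol.
Outlet amounts (n = n₀ + ν ξ):
  Q: 509.9 − 2(61.7) = 386.5
  P: 786.7 − 1(61.7) = 725
  R: 0 + 2(61.7) = 123.4
Total out = 1235 mol; y_R = 123.4 / 1235 = 0.09993.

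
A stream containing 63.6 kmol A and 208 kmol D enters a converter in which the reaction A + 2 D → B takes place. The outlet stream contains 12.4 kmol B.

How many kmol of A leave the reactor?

For B: n = n₀ + 1ξ → 12.4 = 0 + 1ξ, giving ξ = 12.4 kmol.
Outlet amounts (n = n₀ + ν ξ):
  A: 63.6 − 1(12.4) = 51.2
  D: 208 − 2(12.4) = 183.2
  B: 0 + 1(12.4) = 12.4

51.2 kmol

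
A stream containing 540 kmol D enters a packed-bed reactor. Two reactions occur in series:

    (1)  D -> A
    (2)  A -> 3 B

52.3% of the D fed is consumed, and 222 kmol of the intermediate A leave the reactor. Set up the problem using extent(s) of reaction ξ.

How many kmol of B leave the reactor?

181 kmol

Conversion of D: D consumed = 1ξ₁ = 0.523 × 540 → ξ₁ = 282.4 kmol.
A balance: n_A = 0 + 1ξ₁ − 1ξ₂ = 222 → ξ₂ = (1·282.4 − 222)/1 = 60.42 kmol.
Outlet amounts (n = n₀ + Σ ν·ξ):
  D: 540 − 1(282.4) = 257.6
  A: 0 + 1(282.4) − 1(60.42) = 222
  B: 0 + 3(60.42) = 181.3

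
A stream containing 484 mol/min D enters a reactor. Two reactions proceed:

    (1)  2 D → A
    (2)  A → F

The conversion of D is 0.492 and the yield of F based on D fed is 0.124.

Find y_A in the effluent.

Conversion of D: D consumed = 2ξ₁ = 0.492 × 484 → ξ₁ = 119.1 mol/min.
Yield of F: 1ξ₂ / 484 = 0.124 → ξ₂ = 60.02 mol/min.
Outlet amounts (n = n₀ + Σ ν·ξ):
  D: 484 − 2(119.1) = 245.9
  A: 0 + 1(119.1) − 1(60.02) = 59.05
  F: 0 + 1(60.02) = 60.02
Total out = 364.9 mol/min; y_A = 59.05 / 364.9 = 0.1618.

0.162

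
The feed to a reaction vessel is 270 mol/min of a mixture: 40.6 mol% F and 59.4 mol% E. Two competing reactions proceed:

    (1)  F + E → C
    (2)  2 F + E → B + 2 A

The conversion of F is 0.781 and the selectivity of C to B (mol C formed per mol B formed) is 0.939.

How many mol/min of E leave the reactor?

Conversion of F: F consumed = 0.781 × 109.6 = 85.61 mol/min = 1ξ₁ + 2ξ₂.
Selectivity: 1ξ₁ / (1ξ₂) = 0.939 → ξ₁ = 0.939 ξ₂.
Substitute: (1·0.939 + 2) ξ₂ = 85.61 → ξ₂ = 29.13 mol/min, ξ₁ = 27.35 mol/min.
Outlet amounts (n = n₀ + Σ ν·ξ):
  F: 109.6 − 1(27.35) − 2(29.13) = 24.01
  E: 160.4 − 1(27.35) − 1(29.13) = 103.9
  C: 0 + 1(27.35) = 27.35
  B: 0 + 1(29.13) = 29.13
  A: 0 + 2(29.13) = 58.26

104 mol/min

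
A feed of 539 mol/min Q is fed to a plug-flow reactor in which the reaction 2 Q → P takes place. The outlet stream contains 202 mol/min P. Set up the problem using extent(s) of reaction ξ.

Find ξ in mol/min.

For P: n = n₀ + 1ξ → 202 = 0 + 1ξ, giving ξ = 202 mol/min.
Outlet amounts (n = n₀ + ν ξ):
  Q: 539 − 2(202) = 135
  P: 0 + 1(202) = 202

ξ = 202 mol/min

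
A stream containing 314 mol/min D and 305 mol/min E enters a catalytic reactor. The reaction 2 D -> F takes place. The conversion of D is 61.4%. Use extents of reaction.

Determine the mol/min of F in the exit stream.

96.4 mol/min

D reacted = 0.614 × 314 = 192.8 mol/min; ν_D = −2, so ξ = 192.8/2 = 96.4 mol/min.
Outlet amounts (n = n₀ + ν ξ):
  D: 314 − 2(96.4) = 121.2
  F: 0 + 1(96.4) = 96.4
  E: 305 (inert)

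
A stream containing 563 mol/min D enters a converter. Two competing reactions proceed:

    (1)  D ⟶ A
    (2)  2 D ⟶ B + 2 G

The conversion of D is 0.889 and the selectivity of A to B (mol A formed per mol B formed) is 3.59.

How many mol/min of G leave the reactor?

179 mol/min

Conversion of D: D consumed = 0.889 × 563 = 500.5 mol/min = 1ξ₁ + 2ξ₂.
Selectivity: 1ξ₁ / (1ξ₂) = 3.59 → ξ₁ = 3.59 ξ₂.
Substitute: (1·3.59 + 2) ξ₂ = 500.5 → ξ₂ = 89.54 mol/min, ξ₁ = 321.4 mol/min.
Outlet amounts (n = n₀ + Σ ν·ξ):
  D: 563 − 1(321.4) − 2(89.54) = 62.49
  A: 0 + 1(321.4) = 321.4
  B: 0 + 1(89.54) = 89.54
  G: 0 + 2(89.54) = 179.1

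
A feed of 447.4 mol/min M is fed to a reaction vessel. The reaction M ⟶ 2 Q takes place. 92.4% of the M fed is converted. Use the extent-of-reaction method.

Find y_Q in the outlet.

0.96

M reacted = 0.924 × 447.4 = 413.4 mol/min; ν_M = −1, so ξ = 413.4/1 = 413.4 mol/min.
Outlet amounts (n = n₀ + ν ξ):
  M: 447.4 − 1(413.4) = 34
  Q: 0 + 2(413.4) = 826.8
Total out = 860.8 mol/min; y_Q = 826.8 / 860.8 = 0.9605.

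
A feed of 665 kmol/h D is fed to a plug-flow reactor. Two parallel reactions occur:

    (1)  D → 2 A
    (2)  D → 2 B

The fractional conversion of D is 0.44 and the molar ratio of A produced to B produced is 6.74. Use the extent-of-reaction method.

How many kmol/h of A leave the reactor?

Conversion of D: D consumed = 0.44 × 665 = 292.6 kmol/h = 1ξ₁ + 1ξ₂.
Selectivity: 2ξ₁ / (2ξ₂) = 6.74 → ξ₁ = 6.74 ξ₂.
Substitute: (1·6.74 + 1) ξ₂ = 292.6 → ξ₂ = 37.8 kmol/h, ξ₁ = 254.8 kmol/h.
Outlet amounts (n = n₀ + Σ ν·ξ):
  D: 665 − 1(254.8) − 1(37.8) = 372.4
  A: 0 + 2(254.8) = 509.6
  B: 0 + 2(37.8) = 75.61

510 kmol/h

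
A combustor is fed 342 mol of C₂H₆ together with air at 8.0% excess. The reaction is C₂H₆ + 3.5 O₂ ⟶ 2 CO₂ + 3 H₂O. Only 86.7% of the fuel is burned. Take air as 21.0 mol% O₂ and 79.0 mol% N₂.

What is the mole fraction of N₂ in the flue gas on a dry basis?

0.845

Stoichiometric O₂ = 3.5 × 342 = 1197 mol; O₂ fed = 1197 × 1.080 = 1293 mol.
N₂ fed = 1293 × 79/21 = 4863 mol.
Fuel reacted = 0.867 × 342 → ξ = 296.5 mol.
Outlet (n = n₀ + ν ξ):
  C₂H₆: 342 − 1(296.5) = 45.49
  O₂: 1293 − 3.5(296.5) = 255
  N₂: 4863 (inert)
  CO₂: 0 + 2(296.5) = 593
  H₂O: 0 + 3(296.5) = 889.5
Dry total = 5757 mol; y_N₂ (dry) = 4863 / 5757 = 0.8448.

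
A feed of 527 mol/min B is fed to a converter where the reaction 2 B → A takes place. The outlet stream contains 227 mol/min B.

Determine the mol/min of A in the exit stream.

150 mol/min

For B: n = n₀ − 2ξ → 227 = 527 − 2ξ, giving ξ = 150 mol/min.
Outlet amounts (n = n₀ + ν ξ):
  B: 527 − 2(150) = 227
  A: 0 + 1(150) = 150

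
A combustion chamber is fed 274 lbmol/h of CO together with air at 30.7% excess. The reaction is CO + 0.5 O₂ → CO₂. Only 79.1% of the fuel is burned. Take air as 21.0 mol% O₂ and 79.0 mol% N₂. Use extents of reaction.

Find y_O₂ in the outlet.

0.0694

Stoichiometric O₂ = 0.5 × 274 = 137 lbmol/h; O₂ fed = 137 × 1.307 = 179.1 lbmol/h.
N₂ fed = 179.1 × 79/21 = 673.6 lbmol/h.
Fuel reacted = 0.791 × 274 → ξ = 216.7 lbmol/h.
Outlet (n = n₀ + ν ξ):
  CO: 274 − 1(216.7) = 57.27
  O₂: 179.1 − 0.5(216.7) = 70.69
  N₂: 673.6 (inert)
  CO₂: 0 + 1(216.7) = 216.7
Total out = 1018 lbmol/h; y_O₂ = 70.69 / 1018 = 0.06942.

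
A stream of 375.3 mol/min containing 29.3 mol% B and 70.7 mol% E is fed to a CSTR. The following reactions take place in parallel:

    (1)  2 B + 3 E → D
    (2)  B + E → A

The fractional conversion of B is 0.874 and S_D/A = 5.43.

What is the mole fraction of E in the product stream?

0.655

Conversion of B: B consumed = 0.874 × 110 = 96.11 mol/min = 2ξ₁ + 1ξ₂.
Selectivity: 1ξ₁ / (1ξ₂) = 5.43 → ξ₁ = 5.43 ξ₂.
Substitute: (2·5.43 + 1) ξ₂ = 96.11 → ξ₂ = 8.104 mol/min, ξ₁ = 44 mol/min.
Outlet amounts (n = n₀ + Σ ν·ξ):
  B: 110 − 2(44) − 1(8.104) = 13.86
  E: 265.3 − 3(44) − 1(8.104) = 125.2
  D: 0 + 1(44) = 44
  A: 0 + 1(8.104) = 8.104
Total out = 191.2 mol/min; y_E = 125.2 / 191.2 = 0.655.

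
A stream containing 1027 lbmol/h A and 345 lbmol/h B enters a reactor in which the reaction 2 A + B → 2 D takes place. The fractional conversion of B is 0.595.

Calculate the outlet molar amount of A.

616 lbmol/h

B reacted = 0.595 × 345 = 205.3 lbmol/h; ν_B = −1, so ξ = 205.3/1 = 205.3 lbmol/h.
Outlet amounts (n = n₀ + ν ξ):
  A: 1027 − 2(205.3) = 616.5
  B: 345 − 1(205.3) = 139.7
  D: 0 + 2(205.3) = 410.5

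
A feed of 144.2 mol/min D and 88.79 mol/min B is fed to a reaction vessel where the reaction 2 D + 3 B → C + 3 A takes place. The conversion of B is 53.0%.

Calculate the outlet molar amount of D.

113 mol/min

B reacted = 0.53 × 88.79 = 47.06 mol/min; ν_B = −3, so ξ = 47.06/3 = 15.69 mol/min.
Outlet amounts (n = n₀ + ν ξ):
  D: 144.2 − 2(15.69) = 112.8
  B: 88.79 − 3(15.69) = 41.73
  C: 0 + 1(15.69) = 15.69
  A: 0 + 3(15.69) = 47.06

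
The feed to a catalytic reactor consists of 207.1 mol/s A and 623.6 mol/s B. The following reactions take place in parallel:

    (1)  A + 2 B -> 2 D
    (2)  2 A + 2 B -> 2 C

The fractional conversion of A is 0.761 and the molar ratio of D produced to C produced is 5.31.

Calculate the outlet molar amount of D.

229 mol/s

Conversion of A: A consumed = 0.761 × 207.1 = 157.6 mol/s = 1ξ₁ + 2ξ₂.
Selectivity: 2ξ₁ / (2ξ₂) = 5.31 → ξ₁ = 5.31 ξ₂.
Substitute: (1·5.31 + 2) ξ₂ = 157.6 → ξ₂ = 21.56 mol/s, ξ₁ = 114.5 mol/s.
Outlet amounts (n = n₀ + Σ ν·ξ):
  A: 207.1 − 1(114.5) − 2(21.56) = 49.5
  B: 623.6 − 2(114.5) − 2(21.56) = 351.5
  D: 0 + 2(114.5) = 229
  C: 0 + 2(21.56) = 43.12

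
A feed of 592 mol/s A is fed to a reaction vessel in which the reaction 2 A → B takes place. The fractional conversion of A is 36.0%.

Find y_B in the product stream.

A reacted = 0.36 × 592 = 213.1 mol/s; ν_A = −2, so ξ = 213.1/2 = 106.6 mol/s.
Outlet amounts (n = n₀ + ν ξ):
  A: 592 − 2(106.6) = 378.9
  B: 0 + 1(106.6) = 106.6
Total out = 485.4 mol/s; y_B = 106.6 / 485.4 = 0.2195.

0.22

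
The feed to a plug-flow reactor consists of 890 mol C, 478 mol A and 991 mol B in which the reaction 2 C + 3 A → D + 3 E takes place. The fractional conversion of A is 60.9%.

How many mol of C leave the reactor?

A reacted = 0.609 × 478 = 291.1 mol; ν_A = −3, so ξ = 291.1/3 = 97.03 mol.
Outlet amounts (n = n₀ + ν ξ):
  C: 890 − 2(97.03) = 695.9
  A: 478 − 3(97.03) = 186.9
  D: 0 + 1(97.03) = 97.03
  E: 0 + 3(97.03) = 291.1
  B: 991 (inert)

696 mol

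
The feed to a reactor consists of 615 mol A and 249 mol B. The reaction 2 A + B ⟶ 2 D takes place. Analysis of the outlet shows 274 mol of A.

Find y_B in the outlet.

For A: n = n₀ − 2ξ → 274 = 615 − 2ξ, giving ξ = 170.5 mol.
Outlet amounts (n = n₀ + ν ξ):
  A: 615 − 2(170.5) = 274
  B: 249 − 1(170.5) = 78.5
  D: 0 + 2(170.5) = 341
Total out = 693.5 mol; y_B = 78.5 / 693.5 = 0.1132.

0.113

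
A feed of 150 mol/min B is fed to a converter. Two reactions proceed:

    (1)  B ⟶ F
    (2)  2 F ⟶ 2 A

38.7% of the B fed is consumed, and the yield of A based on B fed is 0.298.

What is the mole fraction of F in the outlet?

0.089

Conversion of B: B consumed = 1ξ₁ = 0.387 × 150 → ξ₁ = 58.05 mol/min.
Yield of A: 2ξ₂ / 150 = 0.298 → ξ₂ = 22.35 mol/min.
Outlet amounts (n = n₀ + Σ ν·ξ):
  B: 150 − 1(58.05) = 91.95
  F: 0 + 1(58.05) − 2(22.35) = 13.35
  A: 0 + 2(22.35) = 44.7
Total out = 150 mol/min; y_F = 13.35 / 150 = 0.089.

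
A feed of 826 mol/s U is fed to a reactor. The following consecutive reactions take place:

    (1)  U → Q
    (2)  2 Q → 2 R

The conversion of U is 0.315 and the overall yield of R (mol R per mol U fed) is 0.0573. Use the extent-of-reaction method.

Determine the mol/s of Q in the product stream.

Conversion of U: U consumed = 1ξ₁ = 0.315 × 826 → ξ₁ = 260.2 mol/s.
Yield of R: 2ξ₂ / 826 = 0.0573 → ξ₂ = 23.66 mol/s.
Outlet amounts (n = n₀ + Σ ν·ξ):
  U: 826 − 1(260.2) = 565.8
  Q: 0 + 1(260.2) − 2(23.66) = 212.9
  R: 0 + 2(23.66) = 47.33

213 mol/s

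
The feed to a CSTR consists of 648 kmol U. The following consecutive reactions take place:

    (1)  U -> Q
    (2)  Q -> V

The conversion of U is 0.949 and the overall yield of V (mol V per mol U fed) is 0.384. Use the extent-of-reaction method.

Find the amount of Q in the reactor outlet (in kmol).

Conversion of U: U consumed = 1ξ₁ = 0.949 × 648 → ξ₁ = 615 kmol.
Yield of V: 1ξ₂ / 648 = 0.384 → ξ₂ = 248.8 kmol.
Outlet amounts (n = n₀ + Σ ν·ξ):
  U: 648 − 1(615) = 33.05
  Q: 0 + 1(615) − 1(248.8) = 366.1
  V: 0 + 1(248.8) = 248.8

366 kmol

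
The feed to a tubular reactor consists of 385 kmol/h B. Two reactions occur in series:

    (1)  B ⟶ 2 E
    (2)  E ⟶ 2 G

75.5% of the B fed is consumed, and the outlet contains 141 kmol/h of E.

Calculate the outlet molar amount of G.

Conversion of B: B consumed = 1ξ₁ = 0.755 × 385 → ξ₁ = 290.7 kmol/h.
E balance: n_E = 0 + 2ξ₁ − 1ξ₂ = 141 → ξ₂ = (2·290.7 − 141)/1 = 440.4 kmol/h.
Outlet amounts (n = n₀ + Σ ν·ξ):
  B: 385 − 1(290.7) = 94.32
  E: 0 + 2(290.7) − 1(440.4) = 141
  G: 0 + 2(440.4) = 880.7

881 kmol/h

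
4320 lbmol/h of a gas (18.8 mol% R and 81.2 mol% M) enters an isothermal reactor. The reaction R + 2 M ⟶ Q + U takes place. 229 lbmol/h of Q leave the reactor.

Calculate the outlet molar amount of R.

For Q: n = n₀ + 1ξ → 229 = 0 + 1ξ, giving ξ = 229 lbmol/h.
Outlet amounts (n = n₀ + ν ξ):
  R: 812.2 − 1(229) = 583.2
  M: 3508 − 2(229) = 3050
  Q: 0 + 1(229) = 229
  U: 0 + 1(229) = 229

583 lbmol/h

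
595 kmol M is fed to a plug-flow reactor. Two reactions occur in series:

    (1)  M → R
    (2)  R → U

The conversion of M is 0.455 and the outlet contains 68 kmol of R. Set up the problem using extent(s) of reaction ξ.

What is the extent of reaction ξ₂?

ξ₂ = 203 kmol

Conversion of M: M consumed = 1ξ₁ = 0.455 × 595 → ξ₁ = 270.7 kmol.
R balance: n_R = 0 + 1ξ₁ − 1ξ₂ = 68 → ξ₂ = (1·270.7 − 68)/1 = 202.7 kmol.
Outlet amounts (n = n₀ + Σ ν·ξ):
  M: 595 − 1(270.7) = 324.3
  R: 0 + 1(270.7) − 1(202.7) = 68
  U: 0 + 1(202.7) = 202.7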